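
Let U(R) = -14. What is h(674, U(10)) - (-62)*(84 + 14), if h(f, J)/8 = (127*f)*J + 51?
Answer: -9580492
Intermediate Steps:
h(f, J) = 408 + 1016*J*f (h(f, J) = 8*((127*f)*J + 51) = 8*(127*J*f + 51) = 8*(51 + 127*J*f) = 408 + 1016*J*f)
h(674, U(10)) - (-62)*(84 + 14) = (408 + 1016*(-14)*674) - (-62)*(84 + 14) = (408 - 9586976) - (-62)*98 = -9586568 - 1*(-6076) = -9586568 + 6076 = -9580492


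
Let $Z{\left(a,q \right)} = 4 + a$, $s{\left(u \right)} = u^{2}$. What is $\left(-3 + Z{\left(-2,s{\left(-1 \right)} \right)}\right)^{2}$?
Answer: $1$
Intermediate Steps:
$\left(-3 + Z{\left(-2,s{\left(-1 \right)} \right)}\right)^{2} = \left(-3 + \left(4 - 2\right)\right)^{2} = \left(-3 + 2\right)^{2} = \left(-1\right)^{2} = 1$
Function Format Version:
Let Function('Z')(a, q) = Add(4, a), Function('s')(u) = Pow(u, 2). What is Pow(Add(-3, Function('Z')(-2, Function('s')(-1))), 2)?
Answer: 1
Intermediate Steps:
Pow(Add(-3, Function('Z')(-2, Function('s')(-1))), 2) = Pow(Add(-3, Add(4, -2)), 2) = Pow(Add(-3, 2), 2) = Pow(-1, 2) = 1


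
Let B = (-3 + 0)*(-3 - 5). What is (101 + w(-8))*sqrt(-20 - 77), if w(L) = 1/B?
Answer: 2425*I*sqrt(97)/24 ≈ 995.14*I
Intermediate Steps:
B = 24 (B = -3*(-8) = 24)
w(L) = 1/24
(101 + w(-8))*sqrt(-20 - 77) = (101 + 1/24)*sqrt(-20 - 77) = 2425*sqrt(-97)/24 = 2425*(I*sqrt(97))/24 = 2425*I*sqrt(97)/24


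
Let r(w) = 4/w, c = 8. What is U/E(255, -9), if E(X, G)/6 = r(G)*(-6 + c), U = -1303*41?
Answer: 160269/16 ≈ 10017.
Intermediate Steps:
U = -53423
E(X, G) = 48/G (E(X, G) = 6*((4/G)*(-6 + 8)) = 6*((4/G)*2) = 6*(8/G) = 48/G)
U/E(255, -9) = -53423/(48/(-9)) = -53423/(48*(-1/9)) = -53423/(-16/3) = -53423*(-3/16) = 160269/16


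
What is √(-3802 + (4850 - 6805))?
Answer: I*√5757 ≈ 75.875*I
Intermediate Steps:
√(-3802 + (4850 - 6805)) = √(-3802 - 1955) = √(-5757) = I*√5757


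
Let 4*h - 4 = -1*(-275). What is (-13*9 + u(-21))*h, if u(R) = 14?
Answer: -28737/4 ≈ -7184.3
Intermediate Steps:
h = 279/4 (h = 1 + (-1*(-275))/4 = 1 + (¼)*275 = 1 + 275/4 = 279/4 ≈ 69.750)
(-13*9 + u(-21))*h = (-13*9 + 14)*(279/4) = (-117 + 14)*(279/4) = -103*279/4 = -28737/4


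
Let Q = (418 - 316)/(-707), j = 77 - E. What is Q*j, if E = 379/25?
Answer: -157692/17675 ≈ -8.9218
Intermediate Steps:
E = 379/25 (E = 379*(1/25) = 379/25 ≈ 15.160)
j = 1546/25 (j = 77 - 1*379/25 = 77 - 379/25 = 1546/25 ≈ 61.840)
Q = -102/707 (Q = 102*(-1/707) = -102/707 ≈ -0.14427)
Q*j = -102/707*1546/25 = -157692/17675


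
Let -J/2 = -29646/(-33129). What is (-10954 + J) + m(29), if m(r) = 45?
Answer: -4462513/409 ≈ -10911.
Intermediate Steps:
J = -732/409 (J = -(-59292)/(-33129) = -(-59292)*(-1)/33129 = -2*366/409 = -732/409 ≈ -1.7897)
(-10954 + J) + m(29) = (-10954 - 732/409) + 45 = -4480918/409 + 45 = -4462513/409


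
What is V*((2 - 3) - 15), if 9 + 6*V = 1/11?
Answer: 784/33 ≈ 23.758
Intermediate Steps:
V = -49/33 (V = -3/2 + (⅙)/11 = -3/2 + (⅙)*(1/11) = -3/2 + 1/66 = -49/33 ≈ -1.4848)
V*((2 - 3) - 15) = -49*((2 - 3) - 15)/33 = -49*(-1 - 15)/33 = -49/33*(-16) = 784/33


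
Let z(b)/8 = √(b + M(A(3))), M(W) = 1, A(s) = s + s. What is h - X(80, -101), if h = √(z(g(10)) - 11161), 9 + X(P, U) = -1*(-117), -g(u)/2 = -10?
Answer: -108 + I*√(11161 - 8*√21) ≈ -108.0 + 105.47*I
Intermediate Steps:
A(s) = 2*s
g(u) = 20 (g(u) = -2*(-10) = 20)
X(P, U) = 108 (X(P, U) = -9 - 1*(-117) = -9 + 117 = 108)
z(b) = 8*√(1 + b) (z(b) = 8*√(b + 1) = 8*√(1 + b))
h = √(-11161 + 8*√21) (h = √(8*√(1 + 20) - 11161) = √(8*√21 - 11161) = √(-11161 + 8*√21) ≈ 105.47*I)
h - X(80, -101) = √(-11161 + 8*√21) - 1*108 = √(-11161 + 8*√21) - 108 = -108 + √(-11161 + 8*√21)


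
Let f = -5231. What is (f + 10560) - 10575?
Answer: -5246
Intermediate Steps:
(f + 10560) - 10575 = (-5231 + 10560) - 10575 = 5329 - 10575 = -5246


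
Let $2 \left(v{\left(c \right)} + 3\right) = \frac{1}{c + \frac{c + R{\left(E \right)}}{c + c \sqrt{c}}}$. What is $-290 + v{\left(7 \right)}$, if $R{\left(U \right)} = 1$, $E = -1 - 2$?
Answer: $- \frac{3971493}{13558} - \frac{14 \sqrt{7}}{6779} \approx -292.93$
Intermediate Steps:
$E = -3$ ($E = -1 - 2 = -3$)
$v{\left(c \right)} = -3 + \frac{1}{2 \left(c + \frac{1 + c}{c + c^{\frac{3}{2}}}\right)}$ ($v{\left(c \right)} = -3 + \frac{1}{2 \left(c + \frac{c + 1}{c + c \sqrt{c}}\right)} = -3 + \frac{1}{2 \left(c + \frac{1 + c}{c + c^{\frac{3}{2}}}\right)}$)
$-290 + v{\left(7 \right)} = -290 + \frac{-3 + \frac{7^{\frac{3}{2}}}{2} - 3 \cdot 7^{2} - 3 \cdot 7^{\frac{5}{2}} - \frac{35}{2}}{1 + 7 + 7^{2} + 7^{\frac{5}{2}}} = -290 + \frac{-3 + \frac{7 \sqrt{7}}{2} - 147 - 3 \cdot 49 \sqrt{7} - \frac{35}{2}}{1 + 7 + 49 + 49 \sqrt{7}} = -290 + \frac{-3 + \frac{7 \sqrt{7}}{2} - 147 - 147 \sqrt{7} - \frac{35}{2}}{57 + 49 \sqrt{7}} = -290 + \frac{- \frac{335}{2} - \frac{287 \sqrt{7}}{2}}{57 + 49 \sqrt{7}}$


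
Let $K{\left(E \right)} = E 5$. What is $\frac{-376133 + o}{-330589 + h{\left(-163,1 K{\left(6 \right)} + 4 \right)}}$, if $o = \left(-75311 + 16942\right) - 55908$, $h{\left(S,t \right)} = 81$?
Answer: $\frac{245205}{165254} \approx 1.4838$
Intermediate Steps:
$K{\left(E \right)} = 5 E$
$o = -114277$ ($o = -58369 - 55908 = -114277$)
$\frac{-376133 + o}{-330589 + h{\left(-163,1 K{\left(6 \right)} + 4 \right)}} = \frac{-376133 - 114277}{-330589 + 81} = - \frac{490410}{-330508} = \left(-490410\right) \left(- \frac{1}{330508}\right) = \frac{245205}{165254}$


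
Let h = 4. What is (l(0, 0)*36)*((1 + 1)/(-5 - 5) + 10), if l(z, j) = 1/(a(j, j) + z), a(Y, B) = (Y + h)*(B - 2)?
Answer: -441/10 ≈ -44.100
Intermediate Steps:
a(Y, B) = (-2 + B)*(4 + Y) (a(Y, B) = (Y + 4)*(B - 2) = (4 + Y)*(-2 + B) = (-2 + B)*(4 + Y))
l(z, j) = 1/(-8 + z + j² + 2*j) (l(z, j) = 1/((-8 - 2*j + 4*j + j*j) + z) = 1/((-8 - 2*j + 4*j + j²) + z) = 1/((-8 + j² + 2*j) + z) = 1/(-8 + z + j² + 2*j))
(l(0, 0)*36)*((1 + 1)/(-5 - 5) + 10) = (36/(-8 + 0 + 0² + 2*0))*((1 + 1)/(-5 - 5) + 10) = (36/(-8 + 0 + 0 + 0))*(2/(-10) + 10) = (36/(-8))*(2*(-⅒) + 10) = (-⅛*36)*(-⅕ + 10) = -9/2*49/5 = -441/10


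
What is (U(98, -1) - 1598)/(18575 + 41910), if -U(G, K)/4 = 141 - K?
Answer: -2166/60485 ≈ -0.035811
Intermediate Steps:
U(G, K) = -564 + 4*K (U(G, K) = -4*(141 - K) = -564 + 4*K)
(U(98, -1) - 1598)/(18575 + 41910) = ((-564 + 4*(-1)) - 1598)/(18575 + 41910) = ((-564 - 4) - 1598)/60485 = (-568 - 1598)*(1/60485) = -2166*1/60485 = -2166/60485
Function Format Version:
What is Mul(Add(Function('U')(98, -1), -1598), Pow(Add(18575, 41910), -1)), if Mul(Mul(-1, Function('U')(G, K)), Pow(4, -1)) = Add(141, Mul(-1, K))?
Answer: Rational(-2166, 60485) ≈ -0.035811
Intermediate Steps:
Function('U')(G, K) = Add(-564, Mul(4, K)) (Function('U')(G, K) = Mul(-4, Add(141, Mul(-1, K))) = Add(-564, Mul(4, K)))
Mul(Add(Function('U')(98, -1), -1598), Pow(Add(18575, 41910), -1)) = Mul(Add(Add(-564, Mul(4, -1)), -1598), Pow(Add(18575, 41910), -1)) = Mul(Add(Add(-564, -4), -1598), Pow(60485, -1)) = Mul(Add(-568, -1598), Rational(1, 60485)) = Mul(-2166, Rational(1, 60485)) = Rational(-2166, 60485)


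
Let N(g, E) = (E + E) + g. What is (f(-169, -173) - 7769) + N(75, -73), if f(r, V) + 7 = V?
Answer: -8020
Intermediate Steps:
N(g, E) = g + 2*E (N(g, E) = 2*E + g = g + 2*E)
f(r, V) = -7 + V
(f(-169, -173) - 7769) + N(75, -73) = ((-7 - 173) - 7769) + (75 + 2*(-73)) = (-180 - 7769) + (75 - 146) = -7949 - 71 = -8020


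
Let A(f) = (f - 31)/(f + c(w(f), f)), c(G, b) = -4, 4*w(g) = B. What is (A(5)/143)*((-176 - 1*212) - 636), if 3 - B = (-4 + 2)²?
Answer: 2048/11 ≈ 186.18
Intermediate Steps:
B = -1 (B = 3 - (-4 + 2)² = 3 - 1*(-2)² = 3 - 1*4 = 3 - 4 = -1)
w(g) = -¼ (w(g) = (¼)*(-1) = -¼)
A(f) = (-31 + f)/(-4 + f) (A(f) = (f - 31)/(f - 4) = (-31 + f)/(-4 + f))
(A(5)/143)*((-176 - 1*212) - 636) = (((-31 + 5)/(-4 + 5))/143)*((-176 - 1*212) - 636) = ((-26/1)*(1/143))*((-176 - 212) - 636) = ((1*(-26))*(1/143))*(-388 - 636) = -26*1/143*(-1024) = -2/11*(-1024) = 2048/11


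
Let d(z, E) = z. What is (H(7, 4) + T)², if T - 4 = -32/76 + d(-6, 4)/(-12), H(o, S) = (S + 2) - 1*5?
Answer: 37249/1444 ≈ 25.796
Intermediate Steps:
H(o, S) = -3 + S (H(o, S) = (2 + S) - 5 = -3 + S)
T = 155/38 (T = 4 + (-32/76 - 6/(-12)) = 4 + (-32*1/76 - 6*(-1/12)) = 4 + (-8/19 + ½) = 4 + 3/38 = 155/38 ≈ 4.0789)
(H(7, 4) + T)² = ((-3 + 4) + 155/38)² = (1 + 155/38)² = (193/38)² = 37249/1444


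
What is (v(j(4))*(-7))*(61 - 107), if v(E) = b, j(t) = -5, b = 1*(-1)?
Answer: -322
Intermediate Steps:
b = -1
v(E) = -1
(v(j(4))*(-7))*(61 - 107) = (-1*(-7))*(61 - 107) = 7*(-46) = -322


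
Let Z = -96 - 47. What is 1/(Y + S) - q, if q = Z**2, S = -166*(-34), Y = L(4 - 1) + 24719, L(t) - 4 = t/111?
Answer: -22976087383/1123580 ≈ -20449.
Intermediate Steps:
Z = -143
L(t) = 4 + t/111
Y = 914752/37 (Y = (4 + (4 - 1)/111) + 24719 = (4 + (1/111)*3) + 24719 = (4 + 1/37) + 24719 = 149/37 + 24719 = 914752/37 ≈ 24723.)
S = 5644
q = 20449 (q = (-143)**2 = 20449)
1/(Y + S) - q = 1/(914752/37 + 5644) - 1*20449 = 1/(1123580/37) - 20449 = 37/1123580 - 20449 = -22976087383/1123580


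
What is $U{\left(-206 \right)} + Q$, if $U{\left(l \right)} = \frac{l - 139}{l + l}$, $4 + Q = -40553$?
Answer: $- \frac{16709139}{412} \approx -40556.0$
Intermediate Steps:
$Q = -40557$ ($Q = -4 - 40553 = -40557$)
$U{\left(l \right)} = \frac{-139 + l}{2 l}$
$U{\left(-206 \right)} + Q = \frac{-139 - 206}{2 \left(-206\right)} - 40557 = \frac{1}{2} \left(- \frac{1}{206}\right) \left(-345\right) - 40557 = \frac{345}{412} - 40557 = - \frac{16709139}{412}$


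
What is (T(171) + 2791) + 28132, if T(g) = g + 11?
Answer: 31105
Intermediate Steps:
T(g) = 11 + g
(T(171) + 2791) + 28132 = ((11 + 171) + 2791) + 28132 = (182 + 2791) + 28132 = 2973 + 28132 = 31105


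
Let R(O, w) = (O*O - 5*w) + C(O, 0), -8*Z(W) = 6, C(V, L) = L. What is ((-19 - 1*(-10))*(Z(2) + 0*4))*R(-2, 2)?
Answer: -81/2 ≈ -40.500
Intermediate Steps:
Z(W) = -3/4 (Z(W) = -1/8*6 = -3/4)
R(O, w) = O**2 - 5*w (R(O, w) = (O*O - 5*w) + 0 = (O**2 - 5*w) + 0 = O**2 - 5*w)
((-19 - 1*(-10))*(Z(2) + 0*4))*R(-2, 2) = ((-19 - 1*(-10))*(-3/4 + 0*4))*((-2)**2 - 5*2) = ((-19 + 10)*(-3/4 + 0))*(4 - 10) = -9*(-3/4)*(-6) = (27/4)*(-6) = -81/2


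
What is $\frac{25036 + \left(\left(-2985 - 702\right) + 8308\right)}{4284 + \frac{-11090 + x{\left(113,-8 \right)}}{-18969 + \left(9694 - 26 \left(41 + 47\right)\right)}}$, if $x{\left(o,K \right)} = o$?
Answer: $\frac{342923891}{49546869} \approx 6.9212$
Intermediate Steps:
$\frac{25036 + \left(\left(-2985 - 702\right) + 8308\right)}{4284 + \frac{-11090 + x{\left(113,-8 \right)}}{-18969 + \left(9694 - 26 \left(41 + 47\right)\right)}} = \frac{25036 + \left(\left(-2985 - 702\right) + 8308\right)}{4284 + \frac{-11090 + 113}{-18969 + \left(9694 - 26 \left(41 + 47\right)\right)}} = \frac{25036 + \left(-3687 + 8308\right)}{4284 - \frac{10977}{-18969 + \left(9694 - 26 \cdot 88\right)}} = \frac{25036 + 4621}{4284 - \frac{10977}{-18969 + \left(9694 - 2288\right)}} = \frac{29657}{4284 - \frac{10977}{-18969 + \left(9694 - 2288\right)}} = \frac{29657}{4284 - \frac{10977}{-18969 + 7406}} = \frac{29657}{4284 - \frac{10977}{-11563}} = \frac{29657}{4284 - - \frac{10977}{11563}} = \frac{29657}{4284 + \frac{10977}{11563}} = \frac{29657}{\frac{49546869}{11563}} = 29657 \cdot \frac{11563}{49546869} = \frac{342923891}{49546869}$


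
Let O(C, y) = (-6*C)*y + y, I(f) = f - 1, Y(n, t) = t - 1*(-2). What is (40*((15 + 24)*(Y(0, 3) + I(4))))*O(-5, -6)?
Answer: -2321280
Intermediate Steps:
Y(n, t) = 2 + t (Y(n, t) = t + 2 = 2 + t)
I(f) = -1 + f
O(C, y) = y - 6*C*y (O(C, y) = -6*C*y + y = y - 6*C*y)
(40*((15 + 24)*(Y(0, 3) + I(4))))*O(-5, -6) = (40*((15 + 24)*((2 + 3) + (-1 + 4))))*(-6*(1 - 6*(-5))) = (40*(39*(5 + 3)))*(-6*(1 + 30)) = (40*(39*8))*(-6*31) = (40*312)*(-186) = 12480*(-186) = -2321280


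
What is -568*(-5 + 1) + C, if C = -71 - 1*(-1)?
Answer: 2202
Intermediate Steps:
C = -70 (C = -71 + 1 = -70)
-568*(-5 + 1) + C = -568*(-5 + 1) - 70 = -568*(-4) - 70 = -142*(-16) - 70 = 2272 - 70 = 2202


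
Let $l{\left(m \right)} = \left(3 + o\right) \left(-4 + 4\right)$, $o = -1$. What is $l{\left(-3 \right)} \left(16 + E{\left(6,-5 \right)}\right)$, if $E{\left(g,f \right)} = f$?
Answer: $0$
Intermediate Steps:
$l{\left(m \right)} = 0$ ($l{\left(m \right)} = \left(3 - 1\right) \left(-4 + 4\right) = 2 \cdot 0 = 0$)
$l{\left(-3 \right)} \left(16 + E{\left(6,-5 \right)}\right) = 0 \left(16 - 5\right) = 0 \cdot 11 = 0$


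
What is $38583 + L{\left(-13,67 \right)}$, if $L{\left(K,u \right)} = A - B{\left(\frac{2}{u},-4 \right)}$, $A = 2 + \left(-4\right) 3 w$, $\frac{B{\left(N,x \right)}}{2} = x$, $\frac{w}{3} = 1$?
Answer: $38557$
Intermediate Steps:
$w = 3$ ($w = 3 \cdot 1 = 3$)
$B{\left(N,x \right)} = 2 x$
$A = -34$ ($A = 2 + \left(-4\right) 3 \cdot 3 = 2 - 36 = -34$)
$L{\left(K,u \right)} = -26$ ($L{\left(K,u \right)} = -34 - 2 \left(-4\right) = -34 - -8 = -34 + 8 = -26$)
$38583 + L{\left(-13,67 \right)} = 38583 - 26 = 38557$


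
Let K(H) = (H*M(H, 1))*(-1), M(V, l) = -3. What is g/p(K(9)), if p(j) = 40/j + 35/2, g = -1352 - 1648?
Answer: -6480/41 ≈ -158.05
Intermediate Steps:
g = -3000
K(H) = 3*H (K(H) = (H*(-3))*(-1) = -3*H*(-1) = 3*H)
p(j) = 35/2 + 40/j (p(j) = 40/j + 35*(½) = 40/j + 35/2 = 35/2 + 40/j)
g/p(K(9)) = -3000/(35/2 + 40/((3*9))) = -3000/(35/2 + 40/27) = -3000/1025/54 = -3000*54/1025 = -6480/41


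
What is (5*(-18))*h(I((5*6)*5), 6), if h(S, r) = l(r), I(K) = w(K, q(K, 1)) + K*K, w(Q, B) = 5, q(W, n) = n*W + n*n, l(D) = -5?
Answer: 450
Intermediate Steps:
q(W, n) = n² + W*n (q(W, n) = W*n + n² = n² + W*n)
I(K) = 5 + K² (I(K) = 5 + K*K = 5 + K²)
h(S, r) = -5
(5*(-18))*h(I((5*6)*5), 6) = (5*(-18))*(-5) = -90*(-5) = 450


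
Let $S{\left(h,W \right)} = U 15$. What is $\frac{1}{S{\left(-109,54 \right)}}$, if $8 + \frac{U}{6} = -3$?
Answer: $- \frac{1}{990} \approx -0.0010101$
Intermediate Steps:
$U = -66$ ($U = -48 + 6 \left(-3\right) = -48 - 18 = -66$)
$S{\left(h,W \right)} = -990$ ($S{\left(h,W \right)} = \left(-66\right) 15 = -990$)
$\frac{1}{S{\left(-109,54 \right)}} = \frac{1}{-990} = - \frac{1}{990}$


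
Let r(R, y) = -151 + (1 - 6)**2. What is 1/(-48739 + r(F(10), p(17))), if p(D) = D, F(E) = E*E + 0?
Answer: -1/48865 ≈ -2.0465e-5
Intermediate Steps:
F(E) = E**2 (F(E) = E**2 + 0 = E**2)
r(R, y) = -126 (r(R, y) = -151 + (-5)**2 = -151 + 25 = -126)
1/(-48739 + r(F(10), p(17))) = 1/(-48739 - 126) = 1/(-48865) = -1/48865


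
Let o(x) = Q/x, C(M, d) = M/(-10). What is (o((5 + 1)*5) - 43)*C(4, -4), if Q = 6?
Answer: 428/25 ≈ 17.120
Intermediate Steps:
C(M, d) = -M/10 (C(M, d) = M*(-⅒) = -M/10)
o(x) = 6/x
(o((5 + 1)*5) - 43)*C(4, -4) = (6/(((5 + 1)*5)) - 43)*(-⅒*4) = (6/((6*5)) - 43)*(-⅖) = (6/30 - 43)*(-⅖) = (6*(1/30) - 43)*(-⅖) = (⅕ - 43)*(-⅖) = -214/5*(-⅖) = 428/25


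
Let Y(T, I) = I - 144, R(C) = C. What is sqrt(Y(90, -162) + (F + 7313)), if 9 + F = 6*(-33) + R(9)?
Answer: sqrt(6809) ≈ 82.517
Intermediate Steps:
F = -198 (F = -9 + (6*(-33) + 9) = -9 + (-198 + 9) = -9 - 189 = -198)
Y(T, I) = -144 + I
sqrt(Y(90, -162) + (F + 7313)) = sqrt((-144 - 162) + (-198 + 7313)) = sqrt(-306 + 7115) = sqrt(6809)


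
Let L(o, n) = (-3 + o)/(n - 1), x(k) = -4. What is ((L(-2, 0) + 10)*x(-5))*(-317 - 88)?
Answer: 24300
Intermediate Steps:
L(o, n) = (-3 + o)/(-1 + n)
((L(-2, 0) + 10)*x(-5))*(-317 - 88) = (((-3 - 2)/(-1 + 0) + 10)*(-4))*(-317 - 88) = ((-5/(-1) + 10)*(-4))*(-405) = ((-1*(-5) + 10)*(-4))*(-405) = ((5 + 10)*(-4))*(-405) = (15*(-4))*(-405) = -60*(-405) = 24300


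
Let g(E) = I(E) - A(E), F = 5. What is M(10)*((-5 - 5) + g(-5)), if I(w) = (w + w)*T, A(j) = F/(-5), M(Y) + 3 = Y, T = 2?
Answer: -203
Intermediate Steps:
M(Y) = -3 + Y
A(j) = -1 (A(j) = 5/(-5) = 5*(-1/5) = -1)
I(w) = 4*w (I(w) = (w + w)*2 = (2*w)*2 = 4*w)
g(E) = 1 + 4*E (g(E) = 4*E - 1*(-1) = 4*E + 1 = 1 + 4*E)
M(10)*((-5 - 5) + g(-5)) = (-3 + 10)*((-5 - 5) + (1 + 4*(-5))) = 7*(-10 + (1 - 20)) = 7*(-10 - 19) = 7*(-29) = -203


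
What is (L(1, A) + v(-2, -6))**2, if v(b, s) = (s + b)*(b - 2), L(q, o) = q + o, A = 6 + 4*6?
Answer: 3969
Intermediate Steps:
A = 30 (A = 6 + 24 = 30)
L(q, o) = o + q
v(b, s) = (-2 + b)*(b + s) (v(b, s) = (b + s)*(-2 + b) = (-2 + b)*(b + s))
(L(1, A) + v(-2, -6))**2 = ((30 + 1) + ((-2)**2 - 2*(-2) - 2*(-6) - 2*(-6)))**2 = (31 + (4 + 4 + 12 + 12))**2 = (31 + 32)**2 = 63**2 = 3969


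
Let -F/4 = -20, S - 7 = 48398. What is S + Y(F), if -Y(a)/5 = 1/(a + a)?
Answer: 1548959/32 ≈ 48405.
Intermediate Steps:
S = 48405 (S = 7 + 48398 = 48405)
F = 80 (F = -4*(-20) = 80)
Y(a) = -5/(2*a) (Y(a) = -5/(a + a) = -5*1/(2*a) = -5/(2*a))
S + Y(F) = 48405 - 5/2/80 = 48405 - 5/2*1/80 = 48405 - 1/32 = 1548959/32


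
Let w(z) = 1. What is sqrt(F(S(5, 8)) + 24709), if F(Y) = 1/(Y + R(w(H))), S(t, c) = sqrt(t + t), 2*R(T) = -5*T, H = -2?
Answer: sqrt(-123543 + 49418*sqrt(10))/sqrt(-5 + 2*sqrt(10)) ≈ 157.20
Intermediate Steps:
R(T) = -5*T/2 (R(T) = (-5*T)/2 = -5*T/2)
S(t, c) = sqrt(2)*sqrt(t) (S(t, c) = sqrt(2*t) = sqrt(2)*sqrt(t))
F(Y) = 1/(-5/2 + Y) (F(Y) = 1/(Y - 5/2*1) = 1/(Y - 5/2) = 1/(-5/2 + Y))
sqrt(F(S(5, 8)) + 24709) = sqrt(2/(-5 + 2*(sqrt(2)*sqrt(5))) + 24709) = sqrt(2/(-5 + 2*sqrt(10)) + 24709) = sqrt(24709 + 2/(-5 + 2*sqrt(10)))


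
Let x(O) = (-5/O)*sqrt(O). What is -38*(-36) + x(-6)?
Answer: 1368 + 5*I*sqrt(6)/6 ≈ 1368.0 + 2.0412*I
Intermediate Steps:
x(O) = -5/sqrt(O)
-38*(-36) + x(-6) = -38*(-36) - (-5)*I*sqrt(6)/6 = 1368 - (-5)*I*sqrt(6)/6 = 1368 + 5*I*sqrt(6)/6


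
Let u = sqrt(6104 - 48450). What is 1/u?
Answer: -I*sqrt(42346)/42346 ≈ -0.0048595*I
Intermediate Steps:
u = I*sqrt(42346) (u = sqrt(-42346) = I*sqrt(42346) ≈ 205.78*I)
1/u = 1/(I*sqrt(42346)) = -I*sqrt(42346)/42346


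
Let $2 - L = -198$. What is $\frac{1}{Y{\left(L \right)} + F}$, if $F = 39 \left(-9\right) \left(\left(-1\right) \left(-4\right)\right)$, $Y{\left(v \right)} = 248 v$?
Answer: $\frac{1}{48196} \approx 2.0749 \cdot 10^{-5}$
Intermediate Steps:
$L = 200$ ($L = 2 - -198 = 2 + 198 = 200$)
$F = -1404$ ($F = \left(-351\right) 4 = -1404$)
$\frac{1}{Y{\left(L \right)} + F} = \frac{1}{248 \cdot 200 - 1404} = \frac{1}{49600 - 1404} = \frac{1}{48196}$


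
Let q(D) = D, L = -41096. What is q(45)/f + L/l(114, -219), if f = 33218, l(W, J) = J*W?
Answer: 683125199/414660294 ≈ 1.6474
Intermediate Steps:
q(45)/f + L/l(114, -219) = 45/33218 - 41096/((-219*114)) = 45*(1/33218) - 41096/(-24966) = 45/33218 - 41096*(-1/24966) = 45/33218 + 20548/12483 = 683125199/414660294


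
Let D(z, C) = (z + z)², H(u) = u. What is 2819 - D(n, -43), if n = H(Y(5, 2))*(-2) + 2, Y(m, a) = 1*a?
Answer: 2803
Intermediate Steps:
Y(m, a) = a
n = -2 (n = 2*(-2) + 2 = -4 + 2 = -2)
D(z, C) = 4*z² (D(z, C) = (2*z)² = 4*z²)
2819 - D(n, -43) = 2819 - 4*(-2)² = 2819 - 4*4 = 2819 - 1*16 = 2819 - 16 = 2803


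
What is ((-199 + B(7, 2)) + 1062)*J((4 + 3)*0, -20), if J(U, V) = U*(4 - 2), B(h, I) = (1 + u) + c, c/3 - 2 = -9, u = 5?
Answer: 0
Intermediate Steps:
c = -21 (c = 6 + 3*(-9) = 6 - 27 = -21)
B(h, I) = -15 (B(h, I) = (1 + 5) - 21 = 6 - 21 = -15)
J(U, V) = 2*U (J(U, V) = U*2 = 2*U)
((-199 + B(7, 2)) + 1062)*J((4 + 3)*0, -20) = ((-199 - 15) + 1062)*(2*((4 + 3)*0)) = (-214 + 1062)*(2*(7*0)) = 848*(2*0) = 848*0 = 0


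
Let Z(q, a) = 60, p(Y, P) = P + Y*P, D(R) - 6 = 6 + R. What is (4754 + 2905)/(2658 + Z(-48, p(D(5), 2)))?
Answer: 851/302 ≈ 2.8179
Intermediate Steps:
D(R) = 12 + R (D(R) = 6 + (6 + R) = 12 + R)
p(Y, P) = P + P*Y
(4754 + 2905)/(2658 + Z(-48, p(D(5), 2))) = (4754 + 2905)/(2658 + 60) = 7659/2718 = 7659*(1/2718) = 851/302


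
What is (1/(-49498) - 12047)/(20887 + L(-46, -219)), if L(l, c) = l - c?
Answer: -66255823/115825320 ≈ -0.57203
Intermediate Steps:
(1/(-49498) - 12047)/(20887 + L(-46, -219)) = (1/(-49498) - 12047)/(20887 + (-46 - 1*(-219))) = (-1/49498 - 12047)/(20887 + (-46 + 219)) = -596302407/(49498*(20887 + 173)) = -596302407/49498/21060 = -596302407/49498*1/21060 = -66255823/115825320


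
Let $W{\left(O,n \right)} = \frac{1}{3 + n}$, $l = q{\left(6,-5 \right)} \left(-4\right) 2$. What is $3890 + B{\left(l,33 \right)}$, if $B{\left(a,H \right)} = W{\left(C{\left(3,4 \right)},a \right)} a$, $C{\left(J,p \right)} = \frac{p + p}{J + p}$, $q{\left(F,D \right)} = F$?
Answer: $\frac{58366}{15} \approx 3891.1$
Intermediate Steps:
$C{\left(J,p \right)} = \frac{2 p}{J + p}$
$l = -48$ ($l = 6 \left(-4\right) 2 = \left(-24\right) 2 = -48$)
$B{\left(a,H \right)} = \frac{a}{3 + a}$
$3890 + B{\left(l,33 \right)} = 3890 - \frac{48}{3 - 48} = 3890 - \frac{48}{-45} = 3890 - - \frac{16}{15} = 3890 + \frac{16}{15} = \frac{58366}{15}$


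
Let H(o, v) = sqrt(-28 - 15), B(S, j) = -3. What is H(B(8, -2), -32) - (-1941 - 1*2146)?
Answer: 4087 + I*sqrt(43) ≈ 4087.0 + 6.5574*I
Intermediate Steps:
H(o, v) = I*sqrt(43) (H(o, v) = sqrt(-43) = I*sqrt(43))
H(B(8, -2), -32) - (-1941 - 1*2146) = I*sqrt(43) - (-1941 - 1*2146) = I*sqrt(43) - (-1941 - 2146) = I*sqrt(43) - 1*(-4087) = I*sqrt(43) + 4087 = 4087 + I*sqrt(43)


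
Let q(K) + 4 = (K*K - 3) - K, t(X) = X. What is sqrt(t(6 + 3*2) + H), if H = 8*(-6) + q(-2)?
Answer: I*sqrt(37) ≈ 6.0828*I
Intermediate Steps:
q(K) = -7 + K**2 - K (q(K) = -4 + ((K*K - 3) - K) = -4 + ((K**2 - 3) - K) = -4 + ((-3 + K**2) - K) = -4 + (-3 + K**2 - K) = -7 + K**2 - K)
H = -49 (H = 8*(-6) + (-7 + (-2)**2 - 1*(-2)) = -48 + (-7 + 4 + 2) = -48 - 1 = -49)
sqrt(t(6 + 3*2) + H) = sqrt((6 + 3*2) - 49) = sqrt((6 + 6) - 49) = sqrt(12 - 49) = sqrt(-37) = I*sqrt(37)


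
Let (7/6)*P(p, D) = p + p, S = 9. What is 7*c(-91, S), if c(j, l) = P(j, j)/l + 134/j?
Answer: -5134/39 ≈ -131.64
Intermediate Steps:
P(p, D) = 12*p/7 (P(p, D) = 6*(p + p)/7 = 6*(2*p)/7 = 12*p/7)
c(j, l) = 134/j + 12*j/(7*l) (c(j, l) = (12*j/7)/l + 134/j = 12*j/(7*l) + 134/j = 134/j + 12*j/(7*l))
7*c(-91, S) = 7*(134/(-91) + (12/7)*(-91)/9) = 7*(134*(-1/91) + (12/7)*(-91)*(⅑)) = 7*(-134/91 - 52/3) = 7*(-5134/273) = -5134/39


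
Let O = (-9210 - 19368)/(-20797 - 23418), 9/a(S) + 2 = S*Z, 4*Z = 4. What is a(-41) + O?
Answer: 830919/1901245 ≈ 0.43704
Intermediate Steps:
Z = 1 (Z = (¼)*4 = 1)
a(S) = 9/(-2 + S) (a(S) = 9/(-2 + S*1) = 9/(-2 + S))
O = 28578/44215 (O = -28578/(-44215) = -28578*(-1/44215) = 28578/44215 ≈ 0.64634)
a(-41) + O = 9/(-2 - 41) + 28578/44215 = 9/(-43) + 28578/44215 = 9*(-1/43) + 28578/44215 = -9/43 + 28578/44215 = 830919/1901245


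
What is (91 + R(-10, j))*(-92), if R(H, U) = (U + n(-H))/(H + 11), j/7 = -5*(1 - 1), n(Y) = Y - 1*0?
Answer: -9292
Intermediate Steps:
n(Y) = Y (n(Y) = Y + 0 = Y)
j = 0 (j = 7*(-5*(1 - 1)) = 7*(-5*0) = 7*0 = 0)
R(H, U) = (U - H)/(11 + H) (R(H, U) = (U - H)/(H + 11) = (U - H)/(11 + H))
(91 + R(-10, j))*(-92) = (91 + (0 - 1*(-10))/(11 - 10))*(-92) = (91 + (0 + 10)/1)*(-92) = (91 + 1*10)*(-92) = (91 + 10)*(-92) = 101*(-92) = -9292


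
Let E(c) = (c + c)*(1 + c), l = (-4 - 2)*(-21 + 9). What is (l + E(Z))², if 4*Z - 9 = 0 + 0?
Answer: 480249/64 ≈ 7503.9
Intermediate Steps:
Z = 9/4 (Z = 9/4 + (0 + 0)/4 = 9/4 + (¼)*0 = 9/4 + 0 = 9/4 ≈ 2.2500)
l = 72 (l = -6*(-12) = 72)
E(c) = 2*c*(1 + c) (E(c) = (2*c)*(1 + c) = 2*c*(1 + c))
(l + E(Z))² = (72 + 2*(9/4)*(1 + 9/4))² = (72 + 2*(9/4)*(13/4))² = (72 + 117/8)² = (693/8)² = 480249/64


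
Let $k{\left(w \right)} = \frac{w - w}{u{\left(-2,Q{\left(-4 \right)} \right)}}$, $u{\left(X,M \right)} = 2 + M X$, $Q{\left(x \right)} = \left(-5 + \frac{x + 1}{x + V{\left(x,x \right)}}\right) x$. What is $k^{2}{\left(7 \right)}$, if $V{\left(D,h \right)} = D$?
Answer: $0$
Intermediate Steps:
$Q{\left(x \right)} = x \left(-5 + \frac{1 + x}{2 x}\right)$ ($Q{\left(x \right)} = \left(-5 + \frac{x + 1}{x + x}\right) x = \left(-5 + \frac{1 + x}{2 x}\right) x = x \left(-5 + \frac{1 + x}{2 x}\right)$)
$k{\left(w \right)} = 0$ ($k{\left(w \right)} = \frac{w - w}{2 + \left(\frac{1}{2} - -18\right) \left(-2\right)} = \frac{0}{2 + \left(\frac{1}{2} + 18\right) \left(-2\right)} = \frac{0}{2 + \frac{37}{2} \left(-2\right)} = \frac{0}{2 - 37} = \frac{0}{-35} = 0 \left(- \frac{1}{35}\right) = 0$)
$k^{2}{\left(7 \right)} = 0^{2} = 0$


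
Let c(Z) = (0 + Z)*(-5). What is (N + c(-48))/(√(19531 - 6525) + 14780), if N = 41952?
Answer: 103932960/36405899 - 7032*√13006/36405899 ≈ 2.8328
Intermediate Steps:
c(Z) = -5*Z (c(Z) = Z*(-5) = -5*Z)
(N + c(-48))/(√(19531 - 6525) + 14780) = (41952 - 5*(-48))/(√(19531 - 6525) + 14780) = (41952 + 240)/(√13006 + 14780) = 42192/(14780 + √13006)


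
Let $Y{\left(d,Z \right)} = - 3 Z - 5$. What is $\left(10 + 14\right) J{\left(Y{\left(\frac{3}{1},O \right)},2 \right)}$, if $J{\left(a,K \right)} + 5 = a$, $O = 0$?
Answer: $-240$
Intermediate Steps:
$Y{\left(d,Z \right)} = -5 - 3 Z$
$J{\left(a,K \right)} = -5 + a$
$\left(10 + 14\right) J{\left(Y{\left(\frac{3}{1},O \right)},2 \right)} = \left(10 + 14\right) \left(-5 - 5\right) = 24 \left(-5 + \left(-5 + 0\right)\right) = 24 \left(-5 - 5\right) = 24 \left(-10\right) = -240$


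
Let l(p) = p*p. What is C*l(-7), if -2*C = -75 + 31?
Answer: 1078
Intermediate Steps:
l(p) = p**2
C = 22 (C = -(-75 + 31)/2 = -1/2*(-44) = 22)
C*l(-7) = 22*(-7)**2 = 22*49 = 1078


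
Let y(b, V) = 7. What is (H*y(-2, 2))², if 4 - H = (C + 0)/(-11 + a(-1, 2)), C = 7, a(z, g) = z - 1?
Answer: 170569/169 ≈ 1009.3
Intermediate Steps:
a(z, g) = -1 + z
H = 59/13 (H = 4 - (7 + 0)/(-11 + (-1 - 1)) = 4 - 7/(-11 - 2) = 4 - 7/(-13) = 4 - 7*(-1)/13 = 4 - 1*(-7/13) = 4 + 7/13 = 59/13 ≈ 4.5385)
(H*y(-2, 2))² = ((59/13)*7)² = (413/13)² = 170569/169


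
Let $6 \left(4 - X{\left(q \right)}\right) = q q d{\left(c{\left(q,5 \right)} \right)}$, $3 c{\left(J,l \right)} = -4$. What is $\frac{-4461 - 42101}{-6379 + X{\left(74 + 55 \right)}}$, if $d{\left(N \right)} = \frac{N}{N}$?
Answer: $\frac{93124}{18297} \approx 5.0896$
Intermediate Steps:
$c{\left(J,l \right)} = - \frac{4}{3}$ ($c{\left(J,l \right)} = \frac{1}{3} \left(-4\right) = - \frac{4}{3}$)
$d{\left(N \right)} = 1$
$X{\left(q \right)} = 4 - \frac{q^{2}}{6}$ ($X{\left(q \right)} = 4 - \frac{q q 1}{6} = 4 - \frac{q^{2} \cdot 1}{6} = 4 - \frac{q^{2}}{6}$)
$\frac{-4461 - 42101}{-6379 + X{\left(74 + 55 \right)}} = \frac{-4461 - 42101}{-6379 + \left(4 - \frac{\left(74 + 55\right)^{2}}{6}\right)} = - \frac{46562}{-6379 + \left(4 - \frac{129^{2}}{6}\right)} = - \frac{46562}{-6379 + \left(4 - \frac{5547}{2}\right)} = - \frac{46562}{-6379 - \frac{5539}{2}} = - \frac{46562}{- \frac{18297}{2}} = \left(-46562\right) \left(- \frac{2}{18297}\right) = \frac{93124}{18297}$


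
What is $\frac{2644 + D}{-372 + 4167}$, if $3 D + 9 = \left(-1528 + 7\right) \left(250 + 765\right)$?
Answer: $- \frac{511964}{3795} \approx -134.9$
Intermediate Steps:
$D = -514608$ ($D = -3 + \frac{\left(-1528 + 7\right) \left(250 + 765\right)}{3} = -3 + \frac{\left(-1521\right) 1015}{3} = -3 + \frac{1}{3} \left(-1543815\right) = -3 - 514605 = -514608$)
$\frac{2644 + D}{-372 + 4167} = \frac{2644 - 514608}{-372 + 4167} = - \frac{511964}{3795}$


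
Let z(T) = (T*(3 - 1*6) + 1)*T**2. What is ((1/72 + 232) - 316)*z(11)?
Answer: 2926748/9 ≈ 3.2519e+5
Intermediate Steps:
z(T) = T**2*(1 - 3*T) (z(T) = (T*(3 - 6) + 1)*T**2 = (T*(-3) + 1)*T**2 = (-3*T + 1)*T**2 = (1 - 3*T)*T**2 = T**2*(1 - 3*T))
((1/72 + 232) - 316)*z(11) = ((1/72 + 232) - 316)*(11**2*(1 - 3*11)) = ((1/72 + 232) - 316)*(121*(1 - 33)) = (16705/72 - 316)*(121*(-32)) = -6047/72*(-3872) = 2926748/9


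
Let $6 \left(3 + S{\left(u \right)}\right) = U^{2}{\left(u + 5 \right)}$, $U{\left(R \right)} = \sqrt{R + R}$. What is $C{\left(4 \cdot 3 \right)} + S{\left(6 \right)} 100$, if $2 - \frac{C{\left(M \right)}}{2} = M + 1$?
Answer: $\frac{134}{3} \approx 44.667$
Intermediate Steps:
$U{\left(R \right)} = \sqrt{2} \sqrt{R}$ ($U{\left(R \right)} = \sqrt{2 R} = \sqrt{2} \sqrt{R}$)
$S{\left(u \right)} = - \frac{4}{3} + \frac{u}{3}$ ($S{\left(u \right)} = -3 + \frac{\left(\sqrt{2} \sqrt{u + 5}\right)^{2}}{6} = -3 + \frac{\left(\sqrt{2} \sqrt{5 + u}\right)^{2}}{6} = -3 + \frac{10 + 2 u}{6} = -3 + \left(\frac{5}{3} + \frac{u}{3}\right) = - \frac{4}{3} + \frac{u}{3}$)
$C{\left(M \right)} = 2 - 2 M$ ($C{\left(M \right)} = 4 - 2 \left(M + 1\right) = 4 - 2 \left(1 + M\right) = 4 - \left(2 + 2 M\right) = 2 - 2 M$)
$C{\left(4 \cdot 3 \right)} + S{\left(6 \right)} 100 = \left(2 - 2 \cdot 4 \cdot 3\right) + \left(- \frac{4}{3} + \frac{1}{3} \cdot 6\right) 100 = \left(2 - 24\right) + \left(- \frac{4}{3} + 2\right) 100 = \left(2 - 24\right) + \frac{2}{3} \cdot 100 = -22 + \frac{200}{3} = \frac{134}{3}$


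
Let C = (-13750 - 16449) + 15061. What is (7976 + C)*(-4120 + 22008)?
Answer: -128113856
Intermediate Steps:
C = -15138 (C = -30199 + 15061 = -15138)
(7976 + C)*(-4120 + 22008) = (7976 - 15138)*(-4120 + 22008) = -7162*17888 = -128113856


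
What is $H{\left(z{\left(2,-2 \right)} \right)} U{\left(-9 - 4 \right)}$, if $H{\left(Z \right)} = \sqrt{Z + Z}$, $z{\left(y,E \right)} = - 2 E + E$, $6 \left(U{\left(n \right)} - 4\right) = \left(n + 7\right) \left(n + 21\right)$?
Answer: $-8$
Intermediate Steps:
$U{\left(n \right)} = 4 + \frac{\left(7 + n\right) \left(21 + n\right)}{6}$ ($U{\left(n \right)} = 4 + \frac{\left(n + 7\right) \left(n + 21\right)}{6} = 4 + \frac{\left(7 + n\right) \left(21 + n\right)}{6}$)
$z{\left(y,E \right)} = - E$
$H{\left(Z \right)} = \sqrt{2} \sqrt{Z}$ ($H{\left(Z \right)} = \sqrt{2 Z} = \sqrt{2} \sqrt{Z}$)
$H{\left(z{\left(2,-2 \right)} \right)} U{\left(-9 - 4 \right)} = \sqrt{2} \sqrt{\left(-1\right) \left(-2\right)} \left(\frac{57}{2} + \frac{\left(-9 - 4\right)^{2}}{6} + \frac{14 \left(-9 - 4\right)}{3}\right) = \sqrt{2} \sqrt{2} \left(\frac{57}{2} + \frac{\left(-9 - 4\right)^{2}}{6} + \frac{14 \left(-9 - 4\right)}{3}\right) = 2 \left(\frac{57}{2} + \frac{\left(-13\right)^{2}}{6} + \frac{14}{3} \left(-13\right)\right) = 2 \left(\frac{57}{2} + \frac{1}{6} \cdot 169 - \frac{182}{3}\right) = 2 \left(\frac{57}{2} + \frac{169}{6} - \frac{182}{3}\right) = 2 \left(-4\right) = -8$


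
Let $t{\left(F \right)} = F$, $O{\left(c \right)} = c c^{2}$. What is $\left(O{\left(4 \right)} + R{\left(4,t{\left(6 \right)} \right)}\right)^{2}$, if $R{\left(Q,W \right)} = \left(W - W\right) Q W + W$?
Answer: $4900$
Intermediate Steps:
$O{\left(c \right)} = c^{3}$
$R{\left(Q,W \right)} = W$ ($R{\left(Q,W \right)} = 0 Q W + W = 0 W + W = 0 + W = W$)
$\left(O{\left(4 \right)} + R{\left(4,t{\left(6 \right)} \right)}\right)^{2} = \left(4^{3} + 6\right)^{2} = \left(64 + 6\right)^{2} = 70^{2} = 4900$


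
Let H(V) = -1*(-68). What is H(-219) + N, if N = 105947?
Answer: 106015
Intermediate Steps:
H(V) = 68
H(-219) + N = 68 + 105947 = 106015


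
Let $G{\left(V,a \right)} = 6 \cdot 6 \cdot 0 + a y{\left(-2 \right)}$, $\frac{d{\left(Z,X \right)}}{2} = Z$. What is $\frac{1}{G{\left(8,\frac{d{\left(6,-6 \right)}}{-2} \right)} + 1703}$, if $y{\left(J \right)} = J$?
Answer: $\frac{1}{1715} \approx 0.00058309$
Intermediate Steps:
$d{\left(Z,X \right)} = 2 Z$
$G{\left(V,a \right)} = - 2 a$ ($G{\left(V,a \right)} = 6 \cdot 6 \cdot 0 + a \left(-2\right) = 36 \cdot 0 - 2 a = 0 - 2 a = - 2 a$)
$\frac{1}{G{\left(8,\frac{d{\left(6,-6 \right)}}{-2} \right)} + 1703} = \frac{1}{- 2 \frac{2 \cdot 6}{-2} + 1703} = \frac{1}{- 2 \cdot 12 \left(- \frac{1}{2}\right) + 1703} = \frac{1}{\left(-2\right) \left(-6\right) + 1703} = \frac{1}{12 + 1703} = \frac{1}{1715}$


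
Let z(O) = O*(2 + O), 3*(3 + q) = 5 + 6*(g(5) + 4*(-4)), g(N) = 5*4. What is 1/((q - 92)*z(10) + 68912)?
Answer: 1/58672 ≈ 1.7044e-5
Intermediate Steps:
g(N) = 20
q = 20/3 (q = -3 + (5 + 6*(20 + 4*(-4)))/3 = -3 + (5 + 6*(20 - 16))/3 = -3 + (5 + 6*4)/3 = -3 + (5 + 24)/3 = -3 + (⅓)*29 = -3 + 29/3 = 20/3 ≈ 6.6667)
1/((q - 92)*z(10) + 68912) = 1/((20/3 - 92)*(10*(2 + 10)) + 68912) = 1/(-2560*12/3 + 68912) = 1/(-256/3*120 + 68912) = 1/(-10240 + 68912) = 1/58672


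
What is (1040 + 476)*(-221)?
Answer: -335036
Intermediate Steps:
(1040 + 476)*(-221) = 1516*(-221) = -335036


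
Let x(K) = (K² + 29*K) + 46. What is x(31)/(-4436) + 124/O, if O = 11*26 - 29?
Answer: 30111/570026 ≈ 0.052824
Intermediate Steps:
x(K) = 46 + K² + 29*K
O = 257 (O = 286 - 29 = 257)
x(31)/(-4436) + 124/O = (46 + 31² + 29*31)/(-4436) + 124/257 = (46 + 961 + 899)*(-1/4436) + 124*(1/257) = 1906*(-1/4436) + 124/257 = -953/2218 + 124/257 = 30111/570026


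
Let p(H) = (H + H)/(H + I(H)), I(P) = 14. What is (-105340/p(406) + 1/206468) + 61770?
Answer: 43612235669/5987572 ≈ 7283.8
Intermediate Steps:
p(H) = 2*H/(14 + H) (p(H) = (H + H)/(H + 14) = (2*H)/(14 + H) = 2*H/(14 + H))
(-105340/p(406) + 1/206468) + 61770 = (-105340/(2*406/(14 + 406)) + 1/206468) + 61770 = (-105340/(2*406/420) + 1/206468) + 61770 = (-105340/(2*406*(1/420)) + 1/206468) + 61770 = (-105340/29/15 + 1/206468) + 61770 = (-105340*15/29 + 1/206468) + 61770 = (-1580100/29 + 1/206468) + 61770 = -326240086771/5987572 + 61770 = 43612235669/5987572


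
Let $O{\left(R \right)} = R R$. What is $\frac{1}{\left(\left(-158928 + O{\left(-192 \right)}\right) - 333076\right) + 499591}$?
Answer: $\frac{1}{44451} \approx 2.2497 \cdot 10^{-5}$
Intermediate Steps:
$O{\left(R \right)} = R^{2}$
$\frac{1}{\left(\left(-158928 + O{\left(-192 \right)}\right) - 333076\right) + 499591} = \frac{1}{\left(\left(-158928 + \left(-192\right)^{2}\right) - 333076\right) + 499591} = \frac{1}{\left(\left(-158928 + 36864\right) - 333076\right) + 499591} = \frac{1}{\left(-122064 - 333076\right) + 499591} = \frac{1}{-455140 + 499591} = \frac{1}{44451}$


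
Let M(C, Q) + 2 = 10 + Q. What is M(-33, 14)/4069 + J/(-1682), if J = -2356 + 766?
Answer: 3253357/3422029 ≈ 0.95071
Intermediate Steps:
M(C, Q) = 8 + Q (M(C, Q) = -2 + (10 + Q) = 8 + Q)
J = -1590
M(-33, 14)/4069 + J/(-1682) = (8 + 14)/4069 - 1590/(-1682) = 22*(1/4069) - 1590*(-1/1682) = 22/4069 + 795/841 = 3253357/3422029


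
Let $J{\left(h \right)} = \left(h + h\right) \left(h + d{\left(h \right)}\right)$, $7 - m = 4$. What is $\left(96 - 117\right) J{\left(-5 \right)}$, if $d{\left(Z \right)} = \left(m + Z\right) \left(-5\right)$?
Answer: $1050$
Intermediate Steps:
$m = 3$ ($m = 7 - 4 = 3$)
$d{\left(Z \right)} = -15 - 5 Z$ ($d{\left(Z \right)} = \left(3 + Z\right) \left(-5\right) = -15 - 5 Z$)
$J{\left(h \right)} = 2 h \left(-15 - 4 h\right)$ ($J{\left(h \right)} = \left(h + h\right) \left(h - \left(15 + 5 h\right)\right) = 2 h \left(-15 - 4 h\right)$)
$\left(96 - 117\right) J{\left(-5 \right)} = \left(96 - 117\right) \left(\left(-2\right) \left(-5\right) \left(15 + 4 \left(-5\right)\right)\right) = - 21 \left(\left(-2\right) \left(-5\right) \left(15 - 20\right)\right) = - 21 \left(\left(-2\right) \left(-5\right) \left(-5\right)\right) = \left(-21\right) \left(-50\right) = 1050$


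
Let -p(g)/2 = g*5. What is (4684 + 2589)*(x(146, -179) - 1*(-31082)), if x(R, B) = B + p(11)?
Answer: 223957489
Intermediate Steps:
p(g) = -10*g (p(g) = -2*g*5 = -10*g)
x(R, B) = -110 + B (x(R, B) = B - 10*11 = B - 110 = -110 + B)
(4684 + 2589)*(x(146, -179) - 1*(-31082)) = (4684 + 2589)*((-110 - 179) - 1*(-31082)) = 7273*(-289 + 31082) = 7273*30793 = 223957489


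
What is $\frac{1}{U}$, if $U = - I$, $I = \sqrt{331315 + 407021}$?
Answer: $- \frac{\sqrt{46146}}{184584} \approx -0.0011638$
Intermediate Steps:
$I = 4 \sqrt{46146}$ ($I = \sqrt{738336} = 4 \sqrt{46146} \approx 859.26$)
$U = - 4 \sqrt{46146} \approx -859.26$
$\frac{1}{U} = \frac{1}{\left(-4\right) \sqrt{46146}} = - \frac{\sqrt{46146}}{184584}$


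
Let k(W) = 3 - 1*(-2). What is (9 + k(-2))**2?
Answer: 196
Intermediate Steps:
k(W) = 5 (k(W) = 3 + 2 = 5)
(9 + k(-2))**2 = (9 + 5)**2 = 14**2 = 196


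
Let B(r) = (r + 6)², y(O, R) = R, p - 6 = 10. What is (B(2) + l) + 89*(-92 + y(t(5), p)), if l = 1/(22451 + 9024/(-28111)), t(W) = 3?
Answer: -4228443919789/631111037 ≈ -6700.0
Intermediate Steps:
p = 16 (p = 6 + 10 = 16)
l = 28111/631111037 (l = 1/(22451 + 9024*(-1/28111)) = 1/(22451 - 9024/28111) = 1/(631111037/28111) = 28111/631111037 ≈ 4.4542e-5)
B(r) = (6 + r)²
(B(2) + l) + 89*(-92 + y(t(5), p)) = ((6 + 2)² + 28111/631111037) + 89*(-92 + 16) = (8² + 28111/631111037) + 89*(-76) = (64 + 28111/631111037) - 6764 = 40391134479/631111037 - 6764 = -4228443919789/631111037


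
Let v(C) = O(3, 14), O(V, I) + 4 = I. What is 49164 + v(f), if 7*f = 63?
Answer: 49174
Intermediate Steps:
O(V, I) = -4 + I
f = 9 (f = (1/7)*63 = 9)
v(C) = 10 (v(C) = -4 + 14 = 10)
49164 + v(f) = 49164 + 10 = 49174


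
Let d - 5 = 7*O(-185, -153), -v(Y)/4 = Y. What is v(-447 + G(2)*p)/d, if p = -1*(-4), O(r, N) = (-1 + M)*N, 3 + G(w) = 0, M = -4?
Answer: 459/1340 ≈ 0.34254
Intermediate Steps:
G(w) = -3 (G(w) = -3 + 0 = -3)
O(r, N) = -5*N (O(r, N) = (-1 - 4)*N = -5*N)
p = 4
v(Y) = -4*Y
d = 5360 (d = 5 + 7*(-5*(-153)) = 5 + 7*765 = 5 + 5355 = 5360)
v(-447 + G(2)*p)/d = -4*(-447 - 3*4)/5360 = -4*(-447 - 12)*(1/5360) = -4*(-459)*(1/5360) = 1836*(1/5360) = 459/1340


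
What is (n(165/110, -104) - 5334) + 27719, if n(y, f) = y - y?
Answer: 22385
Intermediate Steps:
n(y, f) = 0
(n(165/110, -104) - 5334) + 27719 = (0 - 5334) + 27719 = -5334 + 27719 = 22385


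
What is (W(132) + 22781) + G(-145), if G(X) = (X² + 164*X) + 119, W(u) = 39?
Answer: 20184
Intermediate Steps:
G(X) = 119 + X² + 164*X
(W(132) + 22781) + G(-145) = (39 + 22781) + (119 + (-145)² + 164*(-145)) = 22820 + (119 + 21025 - 23780) = 22820 - 2636 = 20184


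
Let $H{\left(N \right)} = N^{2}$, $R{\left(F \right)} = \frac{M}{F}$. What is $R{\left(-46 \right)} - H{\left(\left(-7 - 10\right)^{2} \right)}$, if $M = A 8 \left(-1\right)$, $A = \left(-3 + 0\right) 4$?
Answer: $- \frac{1921031}{23} \approx -83523.0$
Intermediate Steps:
$A = -12$ ($A = \left(-3\right) 4 = -12$)
$M = 96$ ($M = \left(-12\right) 8 \left(-1\right) = \left(-96\right) \left(-1\right) = 96$)
$R{\left(F \right)} = \frac{96}{F}$
$R{\left(-46 \right)} - H{\left(\left(-7 - 10\right)^{2} \right)} = \frac{96}{-46} - \left(\left(-7 - 10\right)^{2}\right)^{2} = 96 \left(- \frac{1}{46}\right) - \left(\left(-17\right)^{2}\right)^{2} = - \frac{48}{23} - 289^{2} = - \frac{48}{23} - 83521 = - \frac{1921031}{23}$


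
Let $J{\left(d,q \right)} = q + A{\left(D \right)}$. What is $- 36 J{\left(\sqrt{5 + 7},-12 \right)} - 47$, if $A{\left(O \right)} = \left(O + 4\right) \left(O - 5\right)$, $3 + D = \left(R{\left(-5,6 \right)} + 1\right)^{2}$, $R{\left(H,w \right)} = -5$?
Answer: $-4511$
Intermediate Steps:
$D = 13$ ($D = -3 + \left(-5 + 1\right)^{2} = -3 + \left(-4\right)^{2} = -3 + 16 = 13$)
$A{\left(O \right)} = \left(-5 + O\right) \left(4 + O\right)$ ($A{\left(O \right)} = \left(4 + O\right) \left(-5 + O\right) = \left(-5 + O\right) \left(4 + O\right)$)
$J{\left(d,q \right)} = 136 + q$ ($J{\left(d,q \right)} = q - \left(33 - 169\right) = q - -136 = q + 136 = 136 + q$)
$- 36 J{\left(\sqrt{5 + 7},-12 \right)} - 47 = - 36 \left(136 - 12\right) - 47 = \left(-36\right) 124 - 47 = -4464 - 47 = -4511$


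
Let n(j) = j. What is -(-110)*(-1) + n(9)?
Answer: -101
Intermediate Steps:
-(-110)*(-1) + n(9) = -(-110)*(-1) + 9 = -22*5 + 9 = -110 + 9 = -101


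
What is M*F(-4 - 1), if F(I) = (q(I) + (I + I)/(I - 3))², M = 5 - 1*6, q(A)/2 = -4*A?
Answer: -27225/16 ≈ -1701.6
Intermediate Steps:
q(A) = -8*A (q(A) = 2*(-4*A) = -8*A)
M = -1 (M = 5 - 6 = -1)
F(I) = (-8*I + 2*I/(-3 + I))² (F(I) = (-8*I + (I + I)/(I - 3))² = (-8*I + (2*I)/(-3 + I))² = (-8*I + 2*I/(-3 + I))²)
M*F(-4 - 1) = -4*(-4 - 1)²*(13 - 4*(-4 - 1))²/(-3 + (-4 - 1))² = -4*(-5)²*(13 - 4*(-5))²/(-3 - 5)² = -4*25*(13 + 20)²/(-8)² = -4*25*33²/64 = -4*25*1089/64 = -1*27225/16 = -27225/16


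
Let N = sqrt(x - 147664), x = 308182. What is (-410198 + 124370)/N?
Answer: -47638*sqrt(160518)/26753 ≈ -713.42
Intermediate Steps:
N = sqrt(160518) (N = sqrt(308182 - 147664) = sqrt(160518) ≈ 400.65)
(-410198 + 124370)/N = (-410198 + 124370)/(sqrt(160518)) = -47638*sqrt(160518)/26753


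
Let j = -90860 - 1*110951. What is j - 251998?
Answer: -453809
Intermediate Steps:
j = -201811 (j = -90860 - 110951 = -201811)
j - 251998 = -201811 - 251998 = -453809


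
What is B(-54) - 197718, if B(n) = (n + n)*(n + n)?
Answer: -186054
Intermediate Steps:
B(n) = 4*n² (B(n) = (2*n)*(2*n) = 4*n²)
B(-54) - 197718 = 4*(-54)² - 197718 = 4*2916 - 197718 = 11664 - 197718 = -186054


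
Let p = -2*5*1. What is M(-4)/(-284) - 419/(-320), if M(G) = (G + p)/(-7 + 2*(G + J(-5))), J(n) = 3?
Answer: 266621/204480 ≈ 1.3039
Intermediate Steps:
p = -10 (p = -10*1 = -10)
M(G) = (-10 + G)/(-1 + 2*G) (M(G) = (G - 10)/(-7 + 2*(G + 3)) = (-10 + G)/(-7 + 2*(3 + G)) = (-10 + G)/(-7 + (6 + 2*G)) = (-10 + G)/(-1 + 2*G))
M(-4)/(-284) - 419/(-320) = ((-10 - 4)/(-1 + 2*(-4)))/(-284) - 419/(-320) = (-14/(-1 - 8))*(-1/284) - 419*(-1/320) = (-14/(-9))*(-1/284) + 419/320 = -⅑*(-14)*(-1/284) + 419/320 = (14/9)*(-1/284) + 419/320 = -7/1278 + 419/320 = 266621/204480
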